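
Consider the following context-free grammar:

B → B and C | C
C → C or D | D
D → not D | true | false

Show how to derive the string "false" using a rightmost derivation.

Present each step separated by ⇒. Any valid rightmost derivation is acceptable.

B ⇒ C ⇒ D ⇒ false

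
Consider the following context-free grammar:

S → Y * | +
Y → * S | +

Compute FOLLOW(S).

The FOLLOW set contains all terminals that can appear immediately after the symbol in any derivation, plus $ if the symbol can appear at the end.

We compute FOLLOW(S) using the standard algorithm.
FOLLOW(S) starts with {$}.
FIRST(S) = {*, +}
FIRST(Y) = {*, +}
FOLLOW(S) = {$, *}
FOLLOW(Y) = {*}
Therefore, FOLLOW(S) = {$, *}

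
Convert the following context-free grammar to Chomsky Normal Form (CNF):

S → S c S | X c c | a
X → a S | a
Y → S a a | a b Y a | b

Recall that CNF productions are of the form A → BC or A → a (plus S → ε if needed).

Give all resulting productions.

TC → c; S → a; TA → a; X → a; TB → b; Y → b; S → S X0; X0 → TC S; S → X X1; X1 → TC TC; X → TA S; Y → S X2; X2 → TA TA; Y → TA X3; X3 → TB X4; X4 → Y TA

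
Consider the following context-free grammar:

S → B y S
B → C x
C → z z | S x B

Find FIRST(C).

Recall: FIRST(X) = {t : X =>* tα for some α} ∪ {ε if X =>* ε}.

We compute FIRST(C) using the standard algorithm.
FIRST(B) = {z}
FIRST(C) = {z}
FIRST(S) = {z}
Therefore, FIRST(C) = {z}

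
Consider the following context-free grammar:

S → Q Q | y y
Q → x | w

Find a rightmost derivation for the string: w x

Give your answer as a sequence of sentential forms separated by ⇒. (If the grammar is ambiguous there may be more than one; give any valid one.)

S ⇒ Q Q ⇒ Q x ⇒ w x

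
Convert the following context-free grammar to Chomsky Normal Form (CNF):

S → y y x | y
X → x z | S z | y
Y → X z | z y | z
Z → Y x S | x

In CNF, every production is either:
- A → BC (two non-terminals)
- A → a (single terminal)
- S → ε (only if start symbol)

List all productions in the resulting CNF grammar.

TY → y; TX → x; S → y; TZ → z; X → y; Y → z; Z → x; S → TY X0; X0 → TY TX; X → TX TZ; X → S TZ; Y → X TZ; Y → TZ TY; Z → Y X1; X1 → TX S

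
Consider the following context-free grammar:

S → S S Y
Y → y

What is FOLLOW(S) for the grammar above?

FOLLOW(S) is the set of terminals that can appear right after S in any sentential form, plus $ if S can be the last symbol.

We compute FOLLOW(S) using the standard algorithm.
FOLLOW(S) starts with {$}.
FIRST(S) = {}
FIRST(Y) = {y}
FOLLOW(S) = {$, y}
FOLLOW(Y) = {$, y}
Therefore, FOLLOW(S) = {$, y}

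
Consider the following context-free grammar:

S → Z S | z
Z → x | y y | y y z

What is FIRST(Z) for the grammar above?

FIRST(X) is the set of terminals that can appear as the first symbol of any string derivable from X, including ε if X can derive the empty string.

We compute FIRST(Z) using the standard algorithm.
FIRST(S) = {x, y, z}
FIRST(Z) = {x, y}
Therefore, FIRST(Z) = {x, y}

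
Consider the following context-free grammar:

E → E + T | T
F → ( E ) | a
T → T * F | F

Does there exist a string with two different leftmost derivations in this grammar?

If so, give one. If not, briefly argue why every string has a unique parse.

No - every string in the language has a unique leftmost derivation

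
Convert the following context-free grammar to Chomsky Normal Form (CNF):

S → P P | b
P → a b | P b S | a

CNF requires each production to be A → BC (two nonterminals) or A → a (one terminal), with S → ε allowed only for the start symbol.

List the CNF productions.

S → b; TA → a; TB → b; P → a; S → P P; P → TA TB; P → P X0; X0 → TB S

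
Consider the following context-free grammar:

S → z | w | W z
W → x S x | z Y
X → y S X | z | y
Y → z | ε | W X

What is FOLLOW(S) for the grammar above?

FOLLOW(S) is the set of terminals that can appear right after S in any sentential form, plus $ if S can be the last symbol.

We compute FOLLOW(S) using the standard algorithm.
FOLLOW(S) starts with {$}.
FIRST(S) = {w, x, z}
FIRST(W) = {x, z}
FIRST(X) = {y, z}
FIRST(Y) = {x, z, ε}
FOLLOW(S) = {$, x, y, z}
FOLLOW(W) = {y, z}
FOLLOW(X) = {y, z}
FOLLOW(Y) = {y, z}
Therefore, FOLLOW(S) = {$, x, y, z}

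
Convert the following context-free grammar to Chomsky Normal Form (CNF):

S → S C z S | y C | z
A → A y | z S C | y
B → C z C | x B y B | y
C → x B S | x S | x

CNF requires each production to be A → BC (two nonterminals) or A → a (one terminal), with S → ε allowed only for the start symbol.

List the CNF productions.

TZ → z; TY → y; S → z; A → y; TX → x; B → y; C → x; S → S X0; X0 → C X1; X1 → TZ S; S → TY C; A → A TY; A → TZ X2; X2 → S C; B → C X3; X3 → TZ C; B → TX X4; X4 → B X5; X5 → TY B; C → TX X6; X6 → B S; C → TX S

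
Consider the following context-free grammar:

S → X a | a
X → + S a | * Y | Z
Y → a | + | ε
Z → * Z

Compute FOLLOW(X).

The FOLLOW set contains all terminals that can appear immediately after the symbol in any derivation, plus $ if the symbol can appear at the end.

We compute FOLLOW(X) using the standard algorithm.
FOLLOW(S) starts with {$}.
FIRST(S) = {*, +, a}
FIRST(X) = {*, +}
FIRST(Y) = {+, a, ε}
FIRST(Z) = {*}
FOLLOW(S) = {$, a}
FOLLOW(X) = {a}
FOLLOW(Y) = {a}
FOLLOW(Z) = {a}
Therefore, FOLLOW(X) = {a}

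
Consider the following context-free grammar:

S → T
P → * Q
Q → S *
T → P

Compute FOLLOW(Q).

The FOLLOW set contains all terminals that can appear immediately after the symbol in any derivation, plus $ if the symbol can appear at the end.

We compute FOLLOW(Q) using the standard algorithm.
FOLLOW(S) starts with {$}.
FIRST(P) = {*}
FIRST(Q) = {*}
FIRST(S) = {*}
FIRST(T) = {*}
FOLLOW(P) = {$, *}
FOLLOW(Q) = {$, *}
FOLLOW(S) = {$, *}
FOLLOW(T) = {$, *}
Therefore, FOLLOW(Q) = {$, *}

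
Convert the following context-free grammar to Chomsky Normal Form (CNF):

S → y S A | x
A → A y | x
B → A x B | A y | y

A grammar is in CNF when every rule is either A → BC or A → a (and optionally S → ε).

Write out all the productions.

TY → y; S → x; A → x; TX → x; B → y; S → TY X0; X0 → S A; A → A TY; B → A X1; X1 → TX B; B → A TY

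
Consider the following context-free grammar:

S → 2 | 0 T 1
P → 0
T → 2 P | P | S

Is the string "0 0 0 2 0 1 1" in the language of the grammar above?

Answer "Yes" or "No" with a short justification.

No - no valid derivation exists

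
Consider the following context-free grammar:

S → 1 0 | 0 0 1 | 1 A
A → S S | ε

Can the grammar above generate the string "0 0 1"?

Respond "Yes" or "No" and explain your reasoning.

Yes - a valid derivation exists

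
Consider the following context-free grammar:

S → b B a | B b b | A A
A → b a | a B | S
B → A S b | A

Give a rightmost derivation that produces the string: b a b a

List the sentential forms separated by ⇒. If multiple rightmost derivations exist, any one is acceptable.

S ⇒ A A ⇒ A b a ⇒ b a b a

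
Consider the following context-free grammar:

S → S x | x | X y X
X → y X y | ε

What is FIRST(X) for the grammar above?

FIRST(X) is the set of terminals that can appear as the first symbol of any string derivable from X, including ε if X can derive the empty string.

We compute FIRST(X) using the standard algorithm.
FIRST(S) = {x, y}
FIRST(X) = {y, ε}
Therefore, FIRST(X) = {y, ε}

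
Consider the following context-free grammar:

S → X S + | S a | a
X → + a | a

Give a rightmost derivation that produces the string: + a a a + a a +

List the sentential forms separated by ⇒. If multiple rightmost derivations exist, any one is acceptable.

S ⇒ X S + ⇒ X S a + ⇒ X S a a + ⇒ X X S + a a + ⇒ X X a + a a + ⇒ X a a + a a + ⇒ + a a a + a a +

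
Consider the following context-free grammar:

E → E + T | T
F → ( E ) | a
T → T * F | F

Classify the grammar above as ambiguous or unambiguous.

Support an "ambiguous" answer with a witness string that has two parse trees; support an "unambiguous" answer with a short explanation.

Unambiguous - every string in the language has a unique parse tree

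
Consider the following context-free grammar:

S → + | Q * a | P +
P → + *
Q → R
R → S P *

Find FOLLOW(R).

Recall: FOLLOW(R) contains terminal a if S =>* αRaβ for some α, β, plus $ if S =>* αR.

We compute FOLLOW(R) using the standard algorithm.
FOLLOW(S) starts with {$}.
FIRST(P) = {+}
FIRST(Q) = {+}
FIRST(R) = {+}
FIRST(S) = {+}
FOLLOW(P) = {*, +}
FOLLOW(Q) = {*}
FOLLOW(R) = {*}
FOLLOW(S) = {$, +}
Therefore, FOLLOW(R) = {*}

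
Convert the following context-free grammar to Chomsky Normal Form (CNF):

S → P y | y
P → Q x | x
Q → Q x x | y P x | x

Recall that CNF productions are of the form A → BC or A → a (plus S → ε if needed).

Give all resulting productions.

TY → y; S → y; TX → x; P → x; Q → x; S → P TY; P → Q TX; Q → Q X0; X0 → TX TX; Q → TY X1; X1 → P TX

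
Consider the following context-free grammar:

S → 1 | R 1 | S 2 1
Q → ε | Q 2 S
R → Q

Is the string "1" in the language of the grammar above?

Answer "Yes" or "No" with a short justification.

Yes - a valid derivation exists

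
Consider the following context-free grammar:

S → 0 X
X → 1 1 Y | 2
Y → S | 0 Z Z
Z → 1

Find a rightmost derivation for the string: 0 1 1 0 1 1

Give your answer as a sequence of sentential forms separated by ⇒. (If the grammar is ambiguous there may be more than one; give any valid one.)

S ⇒ 0 X ⇒ 0 1 1 Y ⇒ 0 1 1 0 Z Z ⇒ 0 1 1 0 Z 1 ⇒ 0 1 1 0 1 1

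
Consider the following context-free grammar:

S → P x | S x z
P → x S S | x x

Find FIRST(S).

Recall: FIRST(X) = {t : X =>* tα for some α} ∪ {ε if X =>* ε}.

We compute FIRST(S) using the standard algorithm.
FIRST(P) = {x}
FIRST(S) = {x}
Therefore, FIRST(S) = {x}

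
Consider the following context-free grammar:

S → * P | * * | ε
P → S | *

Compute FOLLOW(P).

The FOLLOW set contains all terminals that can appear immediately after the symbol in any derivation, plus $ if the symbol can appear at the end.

We compute FOLLOW(P) using the standard algorithm.
FOLLOW(S) starts with {$}.
FIRST(P) = {*, ε}
FIRST(S) = {*, ε}
FOLLOW(P) = {$}
FOLLOW(S) = {$}
Therefore, FOLLOW(P) = {$}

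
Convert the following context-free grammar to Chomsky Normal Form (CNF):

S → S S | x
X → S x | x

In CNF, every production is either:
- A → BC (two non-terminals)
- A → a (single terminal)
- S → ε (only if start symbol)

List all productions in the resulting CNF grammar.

S → x; TX → x; X → x; S → S S; X → S TX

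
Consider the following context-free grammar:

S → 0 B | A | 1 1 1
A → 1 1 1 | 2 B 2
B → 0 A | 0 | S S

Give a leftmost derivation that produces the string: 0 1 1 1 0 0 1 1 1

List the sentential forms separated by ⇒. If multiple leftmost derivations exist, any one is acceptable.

S ⇒ 0 B ⇒ 0 S S ⇒ 0 1 1 1 S ⇒ 0 1 1 1 0 B ⇒ 0 1 1 1 0 0 A ⇒ 0 1 1 1 0 0 1 1 1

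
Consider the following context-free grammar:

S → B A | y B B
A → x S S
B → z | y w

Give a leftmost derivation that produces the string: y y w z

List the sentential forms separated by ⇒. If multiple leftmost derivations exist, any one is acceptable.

S ⇒ y B B ⇒ y y w B ⇒ y y w z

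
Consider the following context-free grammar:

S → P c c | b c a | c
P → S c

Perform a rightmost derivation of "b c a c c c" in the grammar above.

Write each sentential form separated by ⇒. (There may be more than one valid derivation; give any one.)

S ⇒ P c c ⇒ S c c c ⇒ b c a c c c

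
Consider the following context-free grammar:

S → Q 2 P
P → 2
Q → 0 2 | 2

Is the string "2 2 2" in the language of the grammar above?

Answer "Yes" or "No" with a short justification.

Yes - a valid derivation exists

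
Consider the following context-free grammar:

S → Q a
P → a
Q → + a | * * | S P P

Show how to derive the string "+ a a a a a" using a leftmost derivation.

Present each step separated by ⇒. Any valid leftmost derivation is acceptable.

S ⇒ Q a ⇒ S P P a ⇒ Q a P P a ⇒ + a a P P a ⇒ + a a a P a ⇒ + a a a a a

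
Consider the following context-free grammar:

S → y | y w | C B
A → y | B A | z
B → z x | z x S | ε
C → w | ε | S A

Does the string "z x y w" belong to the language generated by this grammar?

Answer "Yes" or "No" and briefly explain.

Yes - a valid derivation exists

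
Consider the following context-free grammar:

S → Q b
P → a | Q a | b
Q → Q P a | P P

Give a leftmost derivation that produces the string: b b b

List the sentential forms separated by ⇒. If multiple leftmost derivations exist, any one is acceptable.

S ⇒ Q b ⇒ P P b ⇒ b P b ⇒ b b b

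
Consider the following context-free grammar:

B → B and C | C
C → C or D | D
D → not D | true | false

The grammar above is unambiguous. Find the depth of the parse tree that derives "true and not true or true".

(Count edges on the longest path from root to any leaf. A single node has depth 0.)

5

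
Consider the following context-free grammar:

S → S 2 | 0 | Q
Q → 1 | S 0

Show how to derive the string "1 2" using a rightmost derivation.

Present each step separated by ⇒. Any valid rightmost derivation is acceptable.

S ⇒ S 2 ⇒ Q 2 ⇒ 1 2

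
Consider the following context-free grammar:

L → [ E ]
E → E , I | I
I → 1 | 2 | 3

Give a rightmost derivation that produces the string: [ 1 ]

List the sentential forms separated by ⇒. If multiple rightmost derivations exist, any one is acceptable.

L ⇒ [ E ] ⇒ [ I ] ⇒ [ 1 ]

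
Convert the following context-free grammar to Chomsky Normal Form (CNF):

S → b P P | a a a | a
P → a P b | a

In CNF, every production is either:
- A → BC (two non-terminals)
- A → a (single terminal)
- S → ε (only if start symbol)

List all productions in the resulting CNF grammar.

TB → b; TA → a; S → a; P → a; S → TB X0; X0 → P P; S → TA X1; X1 → TA TA; P → TA X2; X2 → P TB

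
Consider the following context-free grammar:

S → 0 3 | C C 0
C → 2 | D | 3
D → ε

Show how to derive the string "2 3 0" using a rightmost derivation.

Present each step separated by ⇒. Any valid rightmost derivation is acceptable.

S ⇒ C C 0 ⇒ C 3 0 ⇒ 2 3 0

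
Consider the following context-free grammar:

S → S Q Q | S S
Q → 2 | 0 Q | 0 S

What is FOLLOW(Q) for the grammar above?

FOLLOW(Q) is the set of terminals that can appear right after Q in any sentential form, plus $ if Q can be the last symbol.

We compute FOLLOW(Q) using the standard algorithm.
FOLLOW(S) starts with {$}.
FIRST(Q) = {0, 2}
FIRST(S) = {}
FOLLOW(Q) = {$, 0, 2}
FOLLOW(S) = {$, 0, 2}
Therefore, FOLLOW(Q) = {$, 0, 2}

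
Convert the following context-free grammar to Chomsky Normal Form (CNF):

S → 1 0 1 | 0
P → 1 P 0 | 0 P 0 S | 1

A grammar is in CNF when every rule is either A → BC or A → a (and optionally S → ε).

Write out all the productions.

T1 → 1; T0 → 0; S → 0; P → 1; S → T1 X0; X0 → T0 T1; P → T1 X1; X1 → P T0; P → T0 X2; X2 → P X3; X3 → T0 S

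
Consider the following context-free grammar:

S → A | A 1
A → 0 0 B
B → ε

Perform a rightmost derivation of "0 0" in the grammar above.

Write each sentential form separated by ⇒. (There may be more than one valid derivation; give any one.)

S ⇒ A ⇒ 0 0 B ⇒ 0 0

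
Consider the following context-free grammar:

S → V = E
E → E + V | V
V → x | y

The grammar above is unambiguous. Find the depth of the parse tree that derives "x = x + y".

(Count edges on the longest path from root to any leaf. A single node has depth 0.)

4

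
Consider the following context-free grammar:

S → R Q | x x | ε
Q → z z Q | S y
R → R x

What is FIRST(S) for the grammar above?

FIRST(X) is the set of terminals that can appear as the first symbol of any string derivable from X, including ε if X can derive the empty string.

We compute FIRST(S) using the standard algorithm.
FIRST(Q) = {x, y, z}
FIRST(R) = {}
FIRST(S) = {x, ε}
Therefore, FIRST(S) = {x, ε}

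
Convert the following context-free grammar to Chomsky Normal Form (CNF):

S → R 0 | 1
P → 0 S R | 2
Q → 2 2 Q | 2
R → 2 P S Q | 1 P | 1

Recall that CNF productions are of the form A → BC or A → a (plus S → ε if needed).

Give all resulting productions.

T0 → 0; S → 1; P → 2; T2 → 2; Q → 2; T1 → 1; R → 1; S → R T0; P → T0 X0; X0 → S R; Q → T2 X1; X1 → T2 Q; R → T2 X2; X2 → P X3; X3 → S Q; R → T1 P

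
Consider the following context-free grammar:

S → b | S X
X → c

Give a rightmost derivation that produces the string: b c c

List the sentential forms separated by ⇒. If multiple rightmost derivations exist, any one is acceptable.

S ⇒ S X ⇒ S c ⇒ S X c ⇒ S c c ⇒ b c c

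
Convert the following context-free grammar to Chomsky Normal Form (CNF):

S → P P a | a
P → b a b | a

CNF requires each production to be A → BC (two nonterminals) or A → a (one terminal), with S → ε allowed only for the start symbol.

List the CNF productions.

TA → a; S → a; TB → b; P → a; S → P X0; X0 → P TA; P → TB X1; X1 → TA TB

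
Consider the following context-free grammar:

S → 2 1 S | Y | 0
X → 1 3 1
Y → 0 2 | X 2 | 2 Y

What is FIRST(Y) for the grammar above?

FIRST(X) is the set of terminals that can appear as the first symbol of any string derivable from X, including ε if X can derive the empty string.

We compute FIRST(Y) using the standard algorithm.
FIRST(S) = {0, 1, 2}
FIRST(X) = {1}
FIRST(Y) = {0, 1, 2}
Therefore, FIRST(Y) = {0, 1, 2}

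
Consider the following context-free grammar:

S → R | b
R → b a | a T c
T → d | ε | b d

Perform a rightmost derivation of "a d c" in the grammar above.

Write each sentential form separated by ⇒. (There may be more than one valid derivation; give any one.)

S ⇒ R ⇒ a T c ⇒ a d c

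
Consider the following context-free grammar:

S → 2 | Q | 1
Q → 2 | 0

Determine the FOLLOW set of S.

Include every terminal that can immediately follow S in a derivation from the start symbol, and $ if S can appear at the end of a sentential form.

We compute FOLLOW(S) using the standard algorithm.
FOLLOW(S) starts with {$}.
FIRST(Q) = {0, 2}
FIRST(S) = {0, 1, 2}
FOLLOW(Q) = {$}
FOLLOW(S) = {$}
Therefore, FOLLOW(S) = {$}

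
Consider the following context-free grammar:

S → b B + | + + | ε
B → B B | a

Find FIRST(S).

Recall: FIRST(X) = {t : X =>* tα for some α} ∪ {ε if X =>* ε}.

We compute FIRST(S) using the standard algorithm.
FIRST(B) = {a}
FIRST(S) = {+, b, ε}
Therefore, FIRST(S) = {+, b, ε}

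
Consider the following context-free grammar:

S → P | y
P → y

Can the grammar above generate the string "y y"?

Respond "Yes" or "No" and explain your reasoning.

No - no valid derivation exists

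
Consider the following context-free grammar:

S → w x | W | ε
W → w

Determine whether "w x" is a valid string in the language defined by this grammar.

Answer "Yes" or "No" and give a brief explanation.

Yes - a valid derivation exists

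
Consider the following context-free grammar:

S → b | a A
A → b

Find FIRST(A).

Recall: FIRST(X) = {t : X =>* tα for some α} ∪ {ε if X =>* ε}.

We compute FIRST(A) using the standard algorithm.
FIRST(A) = {b}
FIRST(S) = {a, b}
Therefore, FIRST(A) = {b}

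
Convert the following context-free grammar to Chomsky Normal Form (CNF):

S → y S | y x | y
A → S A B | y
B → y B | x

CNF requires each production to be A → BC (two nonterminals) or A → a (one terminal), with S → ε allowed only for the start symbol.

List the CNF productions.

TY → y; TX → x; S → y; A → y; B → x; S → TY S; S → TY TX; A → S X0; X0 → A B; B → TY B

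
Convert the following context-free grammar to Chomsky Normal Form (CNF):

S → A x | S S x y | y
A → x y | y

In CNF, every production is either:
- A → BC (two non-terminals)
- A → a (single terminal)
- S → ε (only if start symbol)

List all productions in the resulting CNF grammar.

TX → x; TY → y; S → y; A → y; S → A TX; S → S X0; X0 → S X1; X1 → TX TY; A → TX TY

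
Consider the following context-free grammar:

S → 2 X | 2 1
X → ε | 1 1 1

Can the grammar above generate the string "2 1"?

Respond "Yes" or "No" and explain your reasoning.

Yes - a valid derivation exists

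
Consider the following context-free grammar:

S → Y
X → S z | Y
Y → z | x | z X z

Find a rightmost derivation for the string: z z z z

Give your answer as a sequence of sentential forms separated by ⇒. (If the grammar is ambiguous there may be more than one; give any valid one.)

S ⇒ Y ⇒ z X z ⇒ z S z z ⇒ z Y z z ⇒ z z z z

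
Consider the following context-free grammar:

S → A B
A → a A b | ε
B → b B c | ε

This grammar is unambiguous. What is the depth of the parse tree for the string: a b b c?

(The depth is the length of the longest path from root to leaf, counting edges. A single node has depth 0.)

3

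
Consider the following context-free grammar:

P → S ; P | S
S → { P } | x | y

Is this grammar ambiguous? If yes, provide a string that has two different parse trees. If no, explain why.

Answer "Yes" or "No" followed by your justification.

No - the grammar is unambiguous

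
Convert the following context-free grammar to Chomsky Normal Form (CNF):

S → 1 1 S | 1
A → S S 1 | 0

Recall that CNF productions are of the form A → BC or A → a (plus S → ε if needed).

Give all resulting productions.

T1 → 1; S → 1; A → 0; S → T1 X0; X0 → T1 S; A → S X1; X1 → S T1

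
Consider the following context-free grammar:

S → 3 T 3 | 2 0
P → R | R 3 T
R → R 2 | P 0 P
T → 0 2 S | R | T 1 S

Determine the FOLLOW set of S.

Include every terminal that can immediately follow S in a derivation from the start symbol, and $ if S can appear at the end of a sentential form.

We compute FOLLOW(S) using the standard algorithm.
FOLLOW(S) starts with {$}.
FIRST(P) = {}
FIRST(R) = {}
FIRST(S) = {2, 3}
FIRST(T) = {0}
FOLLOW(P) = {0, 1, 2, 3}
FOLLOW(R) = {0, 1, 2, 3}
FOLLOW(S) = {$, 0, 1, 2, 3}
FOLLOW(T) = {0, 1, 2, 3}
Therefore, FOLLOW(S) = {$, 0, 1, 2, 3}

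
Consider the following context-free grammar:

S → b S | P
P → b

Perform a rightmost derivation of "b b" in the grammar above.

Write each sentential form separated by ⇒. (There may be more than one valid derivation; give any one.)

S ⇒ b S ⇒ b P ⇒ b b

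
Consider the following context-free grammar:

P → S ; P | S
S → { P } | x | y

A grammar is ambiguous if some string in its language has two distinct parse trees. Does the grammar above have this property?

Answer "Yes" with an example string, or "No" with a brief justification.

No - the grammar is unambiguous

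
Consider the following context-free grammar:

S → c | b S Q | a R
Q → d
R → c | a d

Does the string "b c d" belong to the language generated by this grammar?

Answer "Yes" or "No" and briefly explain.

Yes - a valid derivation exists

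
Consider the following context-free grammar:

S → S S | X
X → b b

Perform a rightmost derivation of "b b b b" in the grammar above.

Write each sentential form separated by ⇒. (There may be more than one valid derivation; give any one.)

S ⇒ S S ⇒ S X ⇒ S b b ⇒ X b b ⇒ b b b b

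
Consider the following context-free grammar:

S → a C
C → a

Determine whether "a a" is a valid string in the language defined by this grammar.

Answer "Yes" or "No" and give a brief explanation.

Yes - a valid derivation exists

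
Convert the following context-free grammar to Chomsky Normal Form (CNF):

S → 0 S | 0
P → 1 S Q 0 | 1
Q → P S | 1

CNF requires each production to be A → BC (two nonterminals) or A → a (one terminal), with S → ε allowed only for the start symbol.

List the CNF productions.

T0 → 0; S → 0; T1 → 1; P → 1; Q → 1; S → T0 S; P → T1 X0; X0 → S X1; X1 → Q T0; Q → P S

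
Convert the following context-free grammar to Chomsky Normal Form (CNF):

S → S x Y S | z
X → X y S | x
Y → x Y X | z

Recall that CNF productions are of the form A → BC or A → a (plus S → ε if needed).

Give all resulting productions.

TX → x; S → z; TY → y; X → x; Y → z; S → S X0; X0 → TX X1; X1 → Y S; X → X X2; X2 → TY S; Y → TX X3; X3 → Y X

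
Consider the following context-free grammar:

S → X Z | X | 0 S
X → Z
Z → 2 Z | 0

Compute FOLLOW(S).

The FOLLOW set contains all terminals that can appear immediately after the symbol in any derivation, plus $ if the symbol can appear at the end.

We compute FOLLOW(S) using the standard algorithm.
FOLLOW(S) starts with {$}.
FIRST(S) = {0, 2}
FIRST(X) = {0, 2}
FIRST(Z) = {0, 2}
FOLLOW(S) = {$}
FOLLOW(X) = {$, 0, 2}
FOLLOW(Z) = {$, 0, 2}
Therefore, FOLLOW(S) = {$}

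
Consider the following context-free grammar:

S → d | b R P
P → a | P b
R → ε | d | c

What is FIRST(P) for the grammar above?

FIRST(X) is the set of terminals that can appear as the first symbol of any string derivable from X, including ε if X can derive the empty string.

We compute FIRST(P) using the standard algorithm.
FIRST(P) = {a}
FIRST(R) = {c, d, ε}
FIRST(S) = {b, d}
Therefore, FIRST(P) = {a}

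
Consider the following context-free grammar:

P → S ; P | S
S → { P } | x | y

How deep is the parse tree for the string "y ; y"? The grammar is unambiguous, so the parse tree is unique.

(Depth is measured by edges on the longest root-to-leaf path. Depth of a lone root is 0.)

3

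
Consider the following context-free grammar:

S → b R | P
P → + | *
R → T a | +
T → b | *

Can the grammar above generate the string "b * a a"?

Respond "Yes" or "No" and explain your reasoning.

No - no valid derivation exists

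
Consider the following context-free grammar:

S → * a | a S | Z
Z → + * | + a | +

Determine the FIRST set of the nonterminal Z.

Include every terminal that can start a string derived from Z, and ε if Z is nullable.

We compute FIRST(Z) using the standard algorithm.
FIRST(S) = {*, +, a}
FIRST(Z) = {+}
Therefore, FIRST(Z) = {+}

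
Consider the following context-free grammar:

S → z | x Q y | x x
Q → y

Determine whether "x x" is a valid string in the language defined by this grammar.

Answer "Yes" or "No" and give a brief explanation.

Yes - a valid derivation exists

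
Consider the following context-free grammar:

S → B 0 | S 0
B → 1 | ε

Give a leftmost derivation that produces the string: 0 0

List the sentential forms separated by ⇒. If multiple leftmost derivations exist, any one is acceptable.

S ⇒ S 0 ⇒ B 0 0 ⇒ 0 0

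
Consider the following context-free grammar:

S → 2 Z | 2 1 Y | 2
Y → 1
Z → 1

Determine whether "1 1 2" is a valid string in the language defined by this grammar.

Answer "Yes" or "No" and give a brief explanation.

No - no valid derivation exists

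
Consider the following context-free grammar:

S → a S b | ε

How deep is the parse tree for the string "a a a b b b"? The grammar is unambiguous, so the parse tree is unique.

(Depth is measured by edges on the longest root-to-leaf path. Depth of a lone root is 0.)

4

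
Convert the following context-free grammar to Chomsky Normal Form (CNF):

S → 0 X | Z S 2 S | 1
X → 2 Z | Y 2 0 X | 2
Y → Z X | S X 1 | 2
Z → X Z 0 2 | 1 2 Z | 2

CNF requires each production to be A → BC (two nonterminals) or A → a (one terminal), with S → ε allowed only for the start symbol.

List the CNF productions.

T0 → 0; T2 → 2; S → 1; X → 2; T1 → 1; Y → 2; Z → 2; S → T0 X; S → Z X0; X0 → S X1; X1 → T2 S; X → T2 Z; X → Y X2; X2 → T2 X3; X3 → T0 X; Y → Z X; Y → S X4; X4 → X T1; Z → X X5; X5 → Z X6; X6 → T0 T2; Z → T1 X7; X7 → T2 Z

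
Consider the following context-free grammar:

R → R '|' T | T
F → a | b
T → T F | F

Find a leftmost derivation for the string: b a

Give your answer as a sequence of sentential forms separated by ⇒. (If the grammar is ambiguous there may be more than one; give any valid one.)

R ⇒ T ⇒ T F ⇒ F F ⇒ b F ⇒ b a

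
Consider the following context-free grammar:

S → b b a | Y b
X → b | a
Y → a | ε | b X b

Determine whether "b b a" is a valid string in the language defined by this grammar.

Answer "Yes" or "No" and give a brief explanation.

Yes - a valid derivation exists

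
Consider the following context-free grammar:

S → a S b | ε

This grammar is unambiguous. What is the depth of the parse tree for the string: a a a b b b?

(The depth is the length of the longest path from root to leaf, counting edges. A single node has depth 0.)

4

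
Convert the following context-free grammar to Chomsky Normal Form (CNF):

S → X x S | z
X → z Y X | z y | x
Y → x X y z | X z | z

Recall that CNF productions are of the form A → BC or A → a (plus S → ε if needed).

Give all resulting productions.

TX → x; S → z; TZ → z; TY → y; X → x; Y → z; S → X X0; X0 → TX S; X → TZ X1; X1 → Y X; X → TZ TY; Y → TX X2; X2 → X X3; X3 → TY TZ; Y → X TZ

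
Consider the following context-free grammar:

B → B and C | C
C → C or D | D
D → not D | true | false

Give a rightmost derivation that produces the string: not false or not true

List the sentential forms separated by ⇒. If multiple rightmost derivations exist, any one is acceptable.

B ⇒ C ⇒ C or D ⇒ C or not D ⇒ C or not true ⇒ D or not true ⇒ not D or not true ⇒ not false or not true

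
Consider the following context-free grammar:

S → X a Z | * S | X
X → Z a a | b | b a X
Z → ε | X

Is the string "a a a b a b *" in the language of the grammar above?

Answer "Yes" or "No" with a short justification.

No - no valid derivation exists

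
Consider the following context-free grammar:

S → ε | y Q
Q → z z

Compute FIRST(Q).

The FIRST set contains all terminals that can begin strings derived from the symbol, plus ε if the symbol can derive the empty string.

We compute FIRST(Q) using the standard algorithm.
FIRST(Q) = {z}
FIRST(S) = {y, ε}
Therefore, FIRST(Q) = {z}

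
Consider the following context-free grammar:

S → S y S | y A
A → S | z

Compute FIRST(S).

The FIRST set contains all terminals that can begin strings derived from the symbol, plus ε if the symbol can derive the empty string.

We compute FIRST(S) using the standard algorithm.
FIRST(A) = {y, z}
FIRST(S) = {y}
Therefore, FIRST(S) = {y}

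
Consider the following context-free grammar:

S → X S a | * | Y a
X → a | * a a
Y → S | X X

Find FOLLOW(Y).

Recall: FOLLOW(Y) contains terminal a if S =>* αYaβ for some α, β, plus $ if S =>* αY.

We compute FOLLOW(Y) using the standard algorithm.
FOLLOW(S) starts with {$}.
FIRST(S) = {*, a}
FIRST(X) = {*, a}
FIRST(Y) = {*, a}
FOLLOW(S) = {$, a}
FOLLOW(X) = {*, a}
FOLLOW(Y) = {a}
Therefore, FOLLOW(Y) = {a}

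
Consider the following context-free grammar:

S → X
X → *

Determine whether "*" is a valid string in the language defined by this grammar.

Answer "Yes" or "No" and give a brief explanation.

Yes - a valid derivation exists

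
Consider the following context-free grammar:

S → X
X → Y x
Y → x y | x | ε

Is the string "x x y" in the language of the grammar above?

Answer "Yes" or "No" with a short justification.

No - no valid derivation exists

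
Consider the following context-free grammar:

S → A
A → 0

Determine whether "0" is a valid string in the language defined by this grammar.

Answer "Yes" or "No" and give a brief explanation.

Yes - a valid derivation exists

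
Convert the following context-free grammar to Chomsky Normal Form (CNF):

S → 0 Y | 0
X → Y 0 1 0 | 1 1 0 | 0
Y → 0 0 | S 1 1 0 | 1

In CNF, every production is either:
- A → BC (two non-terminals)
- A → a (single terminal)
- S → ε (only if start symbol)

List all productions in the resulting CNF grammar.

T0 → 0; S → 0; T1 → 1; X → 0; Y → 1; S → T0 Y; X → Y X0; X0 → T0 X1; X1 → T1 T0; X → T1 X2; X2 → T1 T0; Y → T0 T0; Y → S X3; X3 → T1 X4; X4 → T1 T0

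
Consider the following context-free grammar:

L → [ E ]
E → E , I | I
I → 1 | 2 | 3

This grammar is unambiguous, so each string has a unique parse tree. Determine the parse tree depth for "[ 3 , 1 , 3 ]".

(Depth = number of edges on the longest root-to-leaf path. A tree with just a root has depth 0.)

5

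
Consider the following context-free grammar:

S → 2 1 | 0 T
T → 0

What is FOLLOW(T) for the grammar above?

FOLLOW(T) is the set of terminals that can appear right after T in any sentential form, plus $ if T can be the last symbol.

We compute FOLLOW(T) using the standard algorithm.
FOLLOW(S) starts with {$}.
FIRST(S) = {0, 2}
FIRST(T) = {0}
FOLLOW(S) = {$}
FOLLOW(T) = {$}
Therefore, FOLLOW(T) = {$}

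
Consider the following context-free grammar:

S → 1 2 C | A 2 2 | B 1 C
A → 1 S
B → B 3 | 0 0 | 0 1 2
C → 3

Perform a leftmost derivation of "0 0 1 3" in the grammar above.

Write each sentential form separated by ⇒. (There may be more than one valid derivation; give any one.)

S ⇒ B 1 C ⇒ 0 0 1 C ⇒ 0 0 1 3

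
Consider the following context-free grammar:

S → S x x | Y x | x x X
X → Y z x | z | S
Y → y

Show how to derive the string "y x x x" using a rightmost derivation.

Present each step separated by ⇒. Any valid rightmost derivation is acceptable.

S ⇒ S x x ⇒ Y x x x ⇒ y x x x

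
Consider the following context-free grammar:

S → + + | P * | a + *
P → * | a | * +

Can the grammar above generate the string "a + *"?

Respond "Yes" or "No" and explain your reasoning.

Yes - a valid derivation exists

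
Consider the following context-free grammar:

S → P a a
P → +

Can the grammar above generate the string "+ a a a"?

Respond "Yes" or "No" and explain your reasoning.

No - no valid derivation exists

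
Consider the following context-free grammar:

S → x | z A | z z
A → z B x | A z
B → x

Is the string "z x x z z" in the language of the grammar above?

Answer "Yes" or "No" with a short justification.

No - no valid derivation exists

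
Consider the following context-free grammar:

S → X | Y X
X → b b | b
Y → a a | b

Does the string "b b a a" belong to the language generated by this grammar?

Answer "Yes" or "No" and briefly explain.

No - no valid derivation exists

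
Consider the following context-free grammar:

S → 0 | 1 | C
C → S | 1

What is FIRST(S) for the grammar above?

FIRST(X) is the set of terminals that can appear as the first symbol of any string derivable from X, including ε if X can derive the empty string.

We compute FIRST(S) using the standard algorithm.
FIRST(C) = {0, 1}
FIRST(S) = {0, 1}
Therefore, FIRST(S) = {0, 1}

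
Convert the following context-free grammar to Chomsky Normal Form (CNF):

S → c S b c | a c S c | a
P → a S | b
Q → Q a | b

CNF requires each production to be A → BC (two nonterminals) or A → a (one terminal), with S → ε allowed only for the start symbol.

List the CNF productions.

TC → c; TB → b; TA → a; S → a; P → b; Q → b; S → TC X0; X0 → S X1; X1 → TB TC; S → TA X2; X2 → TC X3; X3 → S TC; P → TA S; Q → Q TA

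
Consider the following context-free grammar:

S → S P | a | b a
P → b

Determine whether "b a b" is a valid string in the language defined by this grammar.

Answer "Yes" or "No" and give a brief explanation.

Yes - a valid derivation exists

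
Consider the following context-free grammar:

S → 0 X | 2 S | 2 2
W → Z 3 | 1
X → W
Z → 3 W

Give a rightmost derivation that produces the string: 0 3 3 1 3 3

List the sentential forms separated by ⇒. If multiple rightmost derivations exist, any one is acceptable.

S ⇒ 0 X ⇒ 0 W ⇒ 0 Z 3 ⇒ 0 3 W 3 ⇒ 0 3 Z 3 3 ⇒ 0 3 3 W 3 3 ⇒ 0 3 3 1 3 3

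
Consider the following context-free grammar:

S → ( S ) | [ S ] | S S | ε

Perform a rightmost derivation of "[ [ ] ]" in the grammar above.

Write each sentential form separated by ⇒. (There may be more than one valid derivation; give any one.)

S ⇒ [ S ] ⇒ [ [ S ] ] ⇒ [ [ ] ]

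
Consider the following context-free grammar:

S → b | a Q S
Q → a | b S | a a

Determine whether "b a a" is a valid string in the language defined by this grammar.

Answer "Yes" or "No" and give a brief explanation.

No - no valid derivation exists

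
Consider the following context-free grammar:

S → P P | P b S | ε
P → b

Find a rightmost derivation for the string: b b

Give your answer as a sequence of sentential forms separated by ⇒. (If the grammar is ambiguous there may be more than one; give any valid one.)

S ⇒ P P ⇒ P b ⇒ b b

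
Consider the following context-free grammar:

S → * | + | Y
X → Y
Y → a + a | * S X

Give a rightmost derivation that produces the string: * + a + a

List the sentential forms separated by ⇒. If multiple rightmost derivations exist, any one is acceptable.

S ⇒ Y ⇒ * S X ⇒ * S Y ⇒ * S a + a ⇒ * + a + a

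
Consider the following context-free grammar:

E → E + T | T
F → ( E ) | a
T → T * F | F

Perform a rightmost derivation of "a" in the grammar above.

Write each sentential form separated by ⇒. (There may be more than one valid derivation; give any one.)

E ⇒ T ⇒ F ⇒ a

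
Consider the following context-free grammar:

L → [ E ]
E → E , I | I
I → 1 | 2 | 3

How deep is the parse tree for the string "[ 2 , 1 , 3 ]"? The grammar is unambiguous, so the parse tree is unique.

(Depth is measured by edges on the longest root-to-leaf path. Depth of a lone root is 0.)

5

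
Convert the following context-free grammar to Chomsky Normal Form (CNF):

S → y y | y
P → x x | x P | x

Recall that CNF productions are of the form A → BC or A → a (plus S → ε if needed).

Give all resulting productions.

TY → y; S → y; TX → x; P → x; S → TY TY; P → TX TX; P → TX P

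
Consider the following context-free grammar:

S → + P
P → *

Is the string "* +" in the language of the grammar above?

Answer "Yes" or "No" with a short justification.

No - no valid derivation exists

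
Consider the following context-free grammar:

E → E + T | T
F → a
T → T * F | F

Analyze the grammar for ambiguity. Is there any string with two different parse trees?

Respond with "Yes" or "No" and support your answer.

No - the grammar is unambiguous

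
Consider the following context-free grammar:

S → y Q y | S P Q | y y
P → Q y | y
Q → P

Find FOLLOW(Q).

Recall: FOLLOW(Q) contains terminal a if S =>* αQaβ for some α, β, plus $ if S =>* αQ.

We compute FOLLOW(Q) using the standard algorithm.
FOLLOW(S) starts with {$}.
FIRST(P) = {y}
FIRST(Q) = {y}
FIRST(S) = {y}
FOLLOW(P) = {$, y}
FOLLOW(Q) = {$, y}
FOLLOW(S) = {$, y}
Therefore, FOLLOW(Q) = {$, y}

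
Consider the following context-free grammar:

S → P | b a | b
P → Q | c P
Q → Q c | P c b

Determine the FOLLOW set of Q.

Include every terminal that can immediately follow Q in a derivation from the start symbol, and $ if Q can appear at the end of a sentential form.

We compute FOLLOW(Q) using the standard algorithm.
FOLLOW(S) starts with {$}.
FIRST(P) = {c}
FIRST(Q) = {c}
FIRST(S) = {b, c}
FOLLOW(P) = {$, c}
FOLLOW(Q) = {$, c}
FOLLOW(S) = {$}
Therefore, FOLLOW(Q) = {$, c}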